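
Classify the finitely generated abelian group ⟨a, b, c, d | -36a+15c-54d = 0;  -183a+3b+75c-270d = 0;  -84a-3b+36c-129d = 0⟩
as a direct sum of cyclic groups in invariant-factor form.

Answer: M ≅ ℤ^1 ⊕ ℤ/3 ⊕ ℤ/3 ⊕ ℤ/3

Derivation:
rank_ℚ(R)=3; free=4−3=1
SNF(R) diag = [3, 3, 3] → torsion [3, 3, 3]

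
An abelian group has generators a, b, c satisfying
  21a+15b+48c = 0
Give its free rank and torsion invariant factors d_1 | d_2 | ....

rank_ℚ(R)=1; free=3−1=2
SNF(R) diag = [3] → torsion [3]

Answer: M ≅ ℤ^2 ⊕ ℤ/3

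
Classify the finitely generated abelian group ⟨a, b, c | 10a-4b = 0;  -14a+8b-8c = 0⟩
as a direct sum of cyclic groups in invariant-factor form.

rank_ℚ(R)=2; free=3−2=1
SNF(R) diag = [2, 4] → torsion [2, 4]

Answer: M ≅ ℤ^1 ⊕ ℤ/2 ⊕ ℤ/4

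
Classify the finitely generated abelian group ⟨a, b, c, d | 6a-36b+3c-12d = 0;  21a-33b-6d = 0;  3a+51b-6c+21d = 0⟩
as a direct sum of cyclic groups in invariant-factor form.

rank_ℚ(R)=3; free=4−3=1
SNF(R) diag = [3, 3, 9] → torsion [3, 3, 9]

Answer: M ≅ ℤ^1 ⊕ ℤ/3 ⊕ ℤ/3 ⊕ ℤ/9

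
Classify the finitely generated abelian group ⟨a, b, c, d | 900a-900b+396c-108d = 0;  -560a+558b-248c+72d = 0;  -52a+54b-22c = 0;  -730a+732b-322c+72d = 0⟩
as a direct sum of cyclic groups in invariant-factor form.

Answer: M ≅ ℤ/2 ⊕ ℤ/6 ⊕ ℤ/18 ⊕ ℤ/36

Derivation:
rank_ℚ(R)=4; free=4−4=0
SNF(R) diag = [2, 6, 18, 36] → torsion [2, 6, 18, 36]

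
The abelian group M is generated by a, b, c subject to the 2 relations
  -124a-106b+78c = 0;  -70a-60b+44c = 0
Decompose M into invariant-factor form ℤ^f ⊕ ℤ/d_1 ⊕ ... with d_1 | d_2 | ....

rank_ℚ(R)=2; free=3−2=1
SNF(R) diag = [2, 2] → torsion [2, 2]

Answer: M ≅ ℤ^1 ⊕ ℤ/2 ⊕ ℤ/2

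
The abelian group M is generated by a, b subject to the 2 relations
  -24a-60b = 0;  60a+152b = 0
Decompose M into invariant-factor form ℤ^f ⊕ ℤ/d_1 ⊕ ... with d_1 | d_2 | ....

Answer: M ≅ ℤ/4 ⊕ ℤ/12

Derivation:
rank_ℚ(R)=2; free=2−2=0
SNF(R) diag = [4, 12] → torsion [4, 12]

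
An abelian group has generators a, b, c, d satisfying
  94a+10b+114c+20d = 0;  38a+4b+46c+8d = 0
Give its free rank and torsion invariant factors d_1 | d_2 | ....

Answer: M ≅ ℤ^2 ⊕ ℤ/2 ⊕ ℤ/2

Derivation:
rank_ℚ(R)=2; free=4−2=2
SNF(R) diag = [2, 2] → torsion [2, 2]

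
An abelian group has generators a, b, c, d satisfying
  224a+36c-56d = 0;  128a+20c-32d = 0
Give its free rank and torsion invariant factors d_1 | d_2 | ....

Answer: M ≅ ℤ^2 ⊕ ℤ/4 ⊕ ℤ/8

Derivation:
rank_ℚ(R)=2; free=4−2=2
SNF(R) diag = [4, 8] → torsion [4, 8]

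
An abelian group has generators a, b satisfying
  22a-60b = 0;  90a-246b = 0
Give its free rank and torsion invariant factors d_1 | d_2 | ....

Answer: M ≅ ℤ/2 ⊕ ℤ/6

Derivation:
rank_ℚ(R)=2; free=2−2=0
SNF(R) diag = [2, 6] → torsion [2, 6]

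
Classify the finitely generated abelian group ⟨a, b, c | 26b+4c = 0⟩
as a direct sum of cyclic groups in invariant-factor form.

rank_ℚ(R)=1; free=3−1=2
SNF(R) diag = [2] → torsion [2]

Answer: M ≅ ℤ^2 ⊕ ℤ/2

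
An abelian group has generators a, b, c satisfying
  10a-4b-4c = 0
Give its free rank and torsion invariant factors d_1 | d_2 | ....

Answer: M ≅ ℤ^2 ⊕ ℤ/2

Derivation:
rank_ℚ(R)=1; free=3−1=2
SNF(R) diag = [2] → torsion [2]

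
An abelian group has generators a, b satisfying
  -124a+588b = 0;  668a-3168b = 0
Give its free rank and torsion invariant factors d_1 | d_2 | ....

Answer: M ≅ ℤ/4 ⊕ ℤ/12

Derivation:
rank_ℚ(R)=2; free=2−2=0
SNF(R) diag = [4, 12] → torsion [4, 12]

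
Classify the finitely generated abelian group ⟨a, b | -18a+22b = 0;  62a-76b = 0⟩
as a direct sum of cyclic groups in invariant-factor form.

rank_ℚ(R)=2; free=2−2=0
SNF(R) diag = [2, 2] → torsion [2, 2]

Answer: M ≅ ℤ/2 ⊕ ℤ/2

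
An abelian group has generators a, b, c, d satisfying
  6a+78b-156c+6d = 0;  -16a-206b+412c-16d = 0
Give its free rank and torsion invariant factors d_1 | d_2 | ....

rank_ℚ(R)=2; free=4−2=2
SNF(R) diag = [2, 6] → torsion [2, 6]

Answer: M ≅ ℤ^2 ⊕ ℤ/2 ⊕ ℤ/6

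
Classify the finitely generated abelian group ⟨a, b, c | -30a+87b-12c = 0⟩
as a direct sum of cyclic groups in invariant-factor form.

rank_ℚ(R)=1; free=3−1=2
SNF(R) diag = [3] → torsion [3]

Answer: M ≅ ℤ^2 ⊕ ℤ/3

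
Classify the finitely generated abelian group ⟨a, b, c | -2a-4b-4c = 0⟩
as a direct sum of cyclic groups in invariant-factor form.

rank_ℚ(R)=1; free=3−1=2
SNF(R) diag = [2] → torsion [2]

Answer: M ≅ ℤ^2 ⊕ ℤ/2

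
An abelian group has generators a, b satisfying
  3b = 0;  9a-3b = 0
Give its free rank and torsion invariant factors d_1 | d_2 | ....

rank_ℚ(R)=2; free=2−2=0
SNF(R) diag = [3, 9] → torsion [3, 9]

Answer: M ≅ ℤ/3 ⊕ ℤ/9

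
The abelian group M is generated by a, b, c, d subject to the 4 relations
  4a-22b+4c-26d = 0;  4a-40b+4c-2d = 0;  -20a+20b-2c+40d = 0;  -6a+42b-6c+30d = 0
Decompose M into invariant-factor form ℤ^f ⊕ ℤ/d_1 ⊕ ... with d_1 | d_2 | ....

Answer: M ≅ ℤ/2 ⊕ ℤ/6 ⊕ ℤ/18 ⊕ ℤ/18

Derivation:
rank_ℚ(R)=4; free=4−4=0
SNF(R) diag = [2, 6, 18, 18] → torsion [2, 6, 18, 18]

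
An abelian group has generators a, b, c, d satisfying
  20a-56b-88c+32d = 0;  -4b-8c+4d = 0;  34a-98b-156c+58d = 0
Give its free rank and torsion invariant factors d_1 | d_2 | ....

rank_ℚ(R)=3; free=4−3=1
SNF(R) diag = [2, 4, 8] → torsion [2, 4, 8]

Answer: M ≅ ℤ^1 ⊕ ℤ/2 ⊕ ℤ/4 ⊕ ℤ/8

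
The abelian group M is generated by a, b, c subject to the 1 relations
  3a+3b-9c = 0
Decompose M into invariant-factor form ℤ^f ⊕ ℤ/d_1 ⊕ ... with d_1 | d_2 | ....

rank_ℚ(R)=1; free=3−1=2
SNF(R) diag = [3] → torsion [3]

Answer: M ≅ ℤ^2 ⊕ ℤ/3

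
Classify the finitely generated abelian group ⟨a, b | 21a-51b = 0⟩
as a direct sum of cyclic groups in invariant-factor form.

Answer: M ≅ ℤ^1 ⊕ ℤ/3

Derivation:
rank_ℚ(R)=1; free=2−1=1
SNF(R) diag = [3] → torsion [3]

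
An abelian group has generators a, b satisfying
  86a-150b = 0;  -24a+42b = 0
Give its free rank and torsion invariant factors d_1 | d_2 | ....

Answer: M ≅ ℤ/2 ⊕ ℤ/6

Derivation:
rank_ℚ(R)=2; free=2−2=0
SNF(R) diag = [2, 6] → torsion [2, 6]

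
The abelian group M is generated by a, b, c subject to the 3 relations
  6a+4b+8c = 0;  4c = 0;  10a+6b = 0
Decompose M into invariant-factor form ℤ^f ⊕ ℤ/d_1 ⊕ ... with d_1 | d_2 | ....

Answer: M ≅ ℤ/2 ⊕ ℤ/2 ⊕ ℤ/4

Derivation:
rank_ℚ(R)=3; free=3−3=0
SNF(R) diag = [2, 2, 4] → torsion [2, 2, 4]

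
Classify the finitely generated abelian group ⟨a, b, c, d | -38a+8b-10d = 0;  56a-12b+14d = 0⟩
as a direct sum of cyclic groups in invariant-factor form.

Answer: M ≅ ℤ^2 ⊕ ℤ/2 ⊕ ℤ/2

Derivation:
rank_ℚ(R)=2; free=4−2=2
SNF(R) diag = [2, 2] → torsion [2, 2]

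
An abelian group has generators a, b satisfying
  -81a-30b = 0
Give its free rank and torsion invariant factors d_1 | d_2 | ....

rank_ℚ(R)=1; free=2−1=1
SNF(R) diag = [3] → torsion [3]

Answer: M ≅ ℤ^1 ⊕ ℤ/3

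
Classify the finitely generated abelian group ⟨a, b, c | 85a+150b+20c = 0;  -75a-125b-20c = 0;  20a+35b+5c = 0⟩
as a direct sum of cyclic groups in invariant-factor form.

Answer: M ≅ ℤ/5 ⊕ ℤ/5 ⊕ ℤ/5

Derivation:
rank_ℚ(R)=3; free=3−3=0
SNF(R) diag = [5, 5, 5] → torsion [5, 5, 5]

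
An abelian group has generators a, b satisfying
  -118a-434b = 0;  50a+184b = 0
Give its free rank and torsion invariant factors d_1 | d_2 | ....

Answer: M ≅ ℤ/2 ⊕ ℤ/6

Derivation:
rank_ℚ(R)=2; free=2−2=0
SNF(R) diag = [2, 6] → torsion [2, 6]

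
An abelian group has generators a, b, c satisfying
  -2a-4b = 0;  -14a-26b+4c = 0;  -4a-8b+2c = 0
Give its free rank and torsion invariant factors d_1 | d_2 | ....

rank_ℚ(R)=3; free=3−3=0
SNF(R) diag = [2, 2, 2] → torsion [2, 2, 2]

Answer: M ≅ ℤ/2 ⊕ ℤ/2 ⊕ ℤ/2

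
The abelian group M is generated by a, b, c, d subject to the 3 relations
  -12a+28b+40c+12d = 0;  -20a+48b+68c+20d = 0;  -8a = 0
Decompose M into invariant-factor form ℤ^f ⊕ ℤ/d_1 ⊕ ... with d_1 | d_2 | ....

Answer: M ≅ ℤ^1 ⊕ ℤ/4 ⊕ ℤ/4 ⊕ ℤ/8

Derivation:
rank_ℚ(R)=3; free=4−3=1
SNF(R) diag = [4, 4, 8] → torsion [4, 4, 8]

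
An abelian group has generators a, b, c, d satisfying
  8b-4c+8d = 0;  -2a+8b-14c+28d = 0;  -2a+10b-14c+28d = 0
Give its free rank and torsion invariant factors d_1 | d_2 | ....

Answer: M ≅ ℤ^1 ⊕ ℤ/2 ⊕ ℤ/2 ⊕ ℤ/4

Derivation:
rank_ℚ(R)=3; free=4−3=1
SNF(R) diag = [2, 2, 4] → torsion [2, 2, 4]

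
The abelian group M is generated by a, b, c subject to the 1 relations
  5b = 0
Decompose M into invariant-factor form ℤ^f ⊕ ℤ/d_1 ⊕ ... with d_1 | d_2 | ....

rank_ℚ(R)=1; free=3−1=2
SNF(R) diag = [5] → torsion [5]

Answer: M ≅ ℤ^2 ⊕ ℤ/5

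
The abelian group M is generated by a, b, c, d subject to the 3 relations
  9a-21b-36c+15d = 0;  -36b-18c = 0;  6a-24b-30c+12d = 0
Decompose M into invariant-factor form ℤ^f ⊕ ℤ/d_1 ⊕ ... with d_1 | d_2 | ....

Answer: M ≅ ℤ^1 ⊕ ℤ/3 ⊕ ℤ/6 ⊕ ℤ/18

Derivation:
rank_ℚ(R)=3; free=4−3=1
SNF(R) diag = [3, 6, 18] → torsion [3, 6, 18]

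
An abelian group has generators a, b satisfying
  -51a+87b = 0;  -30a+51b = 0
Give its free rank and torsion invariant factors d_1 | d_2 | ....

rank_ℚ(R)=2; free=2−2=0
SNF(R) diag = [3, 3] → torsion [3, 3]

Answer: M ≅ ℤ/3 ⊕ ℤ/3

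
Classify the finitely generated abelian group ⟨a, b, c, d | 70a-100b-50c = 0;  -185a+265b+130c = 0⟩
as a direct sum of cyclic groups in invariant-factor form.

Answer: M ≅ ℤ^2 ⊕ ℤ/5 ⊕ ℤ/10

Derivation:
rank_ℚ(R)=2; free=4−2=2
SNF(R) diag = [5, 10] → torsion [5, 10]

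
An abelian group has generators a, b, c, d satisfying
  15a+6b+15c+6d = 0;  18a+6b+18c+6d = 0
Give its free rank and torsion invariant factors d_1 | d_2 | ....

Answer: M ≅ ℤ^2 ⊕ ℤ/3 ⊕ ℤ/6

Derivation:
rank_ℚ(R)=2; free=4−2=2
SNF(R) diag = [3, 6] → torsion [3, 6]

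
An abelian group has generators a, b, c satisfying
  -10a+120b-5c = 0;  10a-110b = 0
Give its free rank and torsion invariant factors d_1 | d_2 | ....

Answer: M ≅ ℤ^1 ⊕ ℤ/5 ⊕ ℤ/10

Derivation:
rank_ℚ(R)=2; free=3−2=1
SNF(R) diag = [5, 10] → torsion [5, 10]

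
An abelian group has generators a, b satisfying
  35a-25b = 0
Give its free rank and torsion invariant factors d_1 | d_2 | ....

rank_ℚ(R)=1; free=2−1=1
SNF(R) diag = [5] → torsion [5]

Answer: M ≅ ℤ^1 ⊕ ℤ/5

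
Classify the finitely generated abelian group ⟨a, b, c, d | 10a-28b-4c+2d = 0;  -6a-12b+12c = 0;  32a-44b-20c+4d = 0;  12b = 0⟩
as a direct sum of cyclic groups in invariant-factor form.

rank_ℚ(R)=4; free=4−4=0
SNF(R) diag = [2, 6, 12, 12] → torsion [2, 6, 12, 12]

Answer: M ≅ ℤ/2 ⊕ ℤ/6 ⊕ ℤ/12 ⊕ ℤ/12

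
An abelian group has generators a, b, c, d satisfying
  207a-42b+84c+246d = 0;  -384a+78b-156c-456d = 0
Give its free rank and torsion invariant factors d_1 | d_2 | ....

rank_ℚ(R)=2; free=4−2=2
SNF(R) diag = [3, 6] → torsion [3, 6]

Answer: M ≅ ℤ^2 ⊕ ℤ/3 ⊕ ℤ/6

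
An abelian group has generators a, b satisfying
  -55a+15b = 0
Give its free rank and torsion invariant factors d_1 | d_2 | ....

rank_ℚ(R)=1; free=2−1=1
SNF(R) diag = [5] → torsion [5]

Answer: M ≅ ℤ^1 ⊕ ℤ/5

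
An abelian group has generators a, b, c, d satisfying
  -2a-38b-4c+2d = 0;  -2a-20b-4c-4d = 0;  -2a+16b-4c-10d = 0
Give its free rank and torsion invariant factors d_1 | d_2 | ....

Answer: M ≅ ℤ^1 ⊕ ℤ/2 ⊕ ℤ/6 ⊕ ℤ/18

Derivation:
rank_ℚ(R)=3; free=4−3=1
SNF(R) diag = [2, 6, 18] → torsion [2, 6, 18]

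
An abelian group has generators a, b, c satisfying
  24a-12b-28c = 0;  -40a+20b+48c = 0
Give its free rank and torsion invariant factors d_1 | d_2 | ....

Answer: M ≅ ℤ^1 ⊕ ℤ/4 ⊕ ℤ/4

Derivation:
rank_ℚ(R)=2; free=3−2=1
SNF(R) diag = [4, 4] → torsion [4, 4]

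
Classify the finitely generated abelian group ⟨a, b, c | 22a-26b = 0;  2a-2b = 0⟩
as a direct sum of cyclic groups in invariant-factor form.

rank_ℚ(R)=2; free=3−2=1
SNF(R) diag = [2, 4] → torsion [2, 4]

Answer: M ≅ ℤ^1 ⊕ ℤ/2 ⊕ ℤ/4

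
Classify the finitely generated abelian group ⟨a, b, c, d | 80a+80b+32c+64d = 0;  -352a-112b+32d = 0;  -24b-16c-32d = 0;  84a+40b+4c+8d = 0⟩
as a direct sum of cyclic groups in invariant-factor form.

rank_ℚ(R)=4; free=4−4=0
SNF(R) diag = [4, 8, 16, 32] → torsion [4, 8, 16, 32]

Answer: M ≅ ℤ/4 ⊕ ℤ/8 ⊕ ℤ/16 ⊕ ℤ/32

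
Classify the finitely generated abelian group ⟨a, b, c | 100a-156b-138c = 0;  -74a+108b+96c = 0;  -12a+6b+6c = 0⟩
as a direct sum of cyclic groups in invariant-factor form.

Answer: M ≅ ℤ/2 ⊕ ℤ/6 ⊕ ℤ/6

Derivation:
rank_ℚ(R)=3; free=3−3=0
SNF(R) diag = [2, 6, 6] → torsion [2, 6, 6]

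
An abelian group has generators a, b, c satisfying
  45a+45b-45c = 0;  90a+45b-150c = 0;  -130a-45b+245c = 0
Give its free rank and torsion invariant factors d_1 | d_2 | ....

Answer: M ≅ ℤ/5 ⊕ ℤ/15 ⊕ ℤ/45

Derivation:
rank_ℚ(R)=3; free=3−3=0
SNF(R) diag = [5, 15, 45] → torsion [5, 15, 45]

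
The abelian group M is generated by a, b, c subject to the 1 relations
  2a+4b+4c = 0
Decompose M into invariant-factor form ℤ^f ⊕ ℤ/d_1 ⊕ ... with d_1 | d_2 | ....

Answer: M ≅ ℤ^2 ⊕ ℤ/2

Derivation:
rank_ℚ(R)=1; free=3−1=2
SNF(R) diag = [2] → torsion [2]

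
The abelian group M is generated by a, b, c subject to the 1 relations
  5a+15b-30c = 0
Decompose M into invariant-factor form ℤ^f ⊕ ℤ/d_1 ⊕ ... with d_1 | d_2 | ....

rank_ℚ(R)=1; free=3−1=2
SNF(R) diag = [5] → torsion [5]

Answer: M ≅ ℤ^2 ⊕ ℤ/5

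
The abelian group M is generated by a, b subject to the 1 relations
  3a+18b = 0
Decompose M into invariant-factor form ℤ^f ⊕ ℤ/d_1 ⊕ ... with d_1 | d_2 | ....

Answer: M ≅ ℤ^1 ⊕ ℤ/3

Derivation:
rank_ℚ(R)=1; free=2−1=1
SNF(R) diag = [3] → torsion [3]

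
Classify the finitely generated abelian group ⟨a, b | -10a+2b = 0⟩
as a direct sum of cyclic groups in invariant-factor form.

Answer: M ≅ ℤ^1 ⊕ ℤ/2

Derivation:
rank_ℚ(R)=1; free=2−1=1
SNF(R) diag = [2] → torsion [2]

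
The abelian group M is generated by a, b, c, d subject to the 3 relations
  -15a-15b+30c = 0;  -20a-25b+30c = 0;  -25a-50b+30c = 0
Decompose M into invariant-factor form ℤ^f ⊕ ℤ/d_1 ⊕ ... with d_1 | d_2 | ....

Answer: M ≅ ℤ^1 ⊕ ℤ/5 ⊕ ℤ/15 ⊕ ℤ/30

Derivation:
rank_ℚ(R)=3; free=4−3=1
SNF(R) diag = [5, 15, 30] → torsion [5, 15, 30]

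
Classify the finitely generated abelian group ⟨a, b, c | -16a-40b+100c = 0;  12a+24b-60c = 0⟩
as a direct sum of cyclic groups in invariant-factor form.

Answer: M ≅ ℤ^1 ⊕ ℤ/4 ⊕ ℤ/12

Derivation:
rank_ℚ(R)=2; free=3−2=1
SNF(R) diag = [4, 12] → torsion [4, 12]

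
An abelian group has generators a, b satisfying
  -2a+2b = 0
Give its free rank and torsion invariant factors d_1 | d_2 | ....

Answer: M ≅ ℤ^1 ⊕ ℤ/2

Derivation:
rank_ℚ(R)=1; free=2−1=1
SNF(R) diag = [2] → torsion [2]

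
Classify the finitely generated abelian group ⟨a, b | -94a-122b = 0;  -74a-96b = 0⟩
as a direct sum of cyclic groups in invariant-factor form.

rank_ℚ(R)=2; free=2−2=0
SNF(R) diag = [2, 2] → torsion [2, 2]

Answer: M ≅ ℤ/2 ⊕ ℤ/2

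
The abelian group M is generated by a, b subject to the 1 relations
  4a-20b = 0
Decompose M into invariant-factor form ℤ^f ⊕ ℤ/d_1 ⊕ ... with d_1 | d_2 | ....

Answer: M ≅ ℤ^1 ⊕ ℤ/4

Derivation:
rank_ℚ(R)=1; free=2−1=1
SNF(R) diag = [4] → torsion [4]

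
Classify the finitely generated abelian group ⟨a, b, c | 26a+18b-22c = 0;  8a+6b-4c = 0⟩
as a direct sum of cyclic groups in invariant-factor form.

Answer: M ≅ ℤ^1 ⊕ ℤ/2 ⊕ ℤ/6

Derivation:
rank_ℚ(R)=2; free=3−2=1
SNF(R) diag = [2, 6] → torsion [2, 6]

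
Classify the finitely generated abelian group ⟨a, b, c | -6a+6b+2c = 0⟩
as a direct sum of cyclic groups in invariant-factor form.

rank_ℚ(R)=1; free=3−1=2
SNF(R) diag = [2] → torsion [2]

Answer: M ≅ ℤ^2 ⊕ ℤ/2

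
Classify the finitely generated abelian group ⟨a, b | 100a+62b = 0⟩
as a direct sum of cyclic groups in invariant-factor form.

rank_ℚ(R)=1; free=2−1=1
SNF(R) diag = [2] → torsion [2]

Answer: M ≅ ℤ^1 ⊕ ℤ/2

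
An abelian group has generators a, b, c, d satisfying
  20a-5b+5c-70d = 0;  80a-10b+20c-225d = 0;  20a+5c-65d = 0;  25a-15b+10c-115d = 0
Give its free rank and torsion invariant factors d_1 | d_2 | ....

rank_ℚ(R)=4; free=4−4=0
SNF(R) diag = [5, 5, 15, 45] → torsion [5, 5, 15, 45]

Answer: M ≅ ℤ/5 ⊕ ℤ/5 ⊕ ℤ/15 ⊕ ℤ/45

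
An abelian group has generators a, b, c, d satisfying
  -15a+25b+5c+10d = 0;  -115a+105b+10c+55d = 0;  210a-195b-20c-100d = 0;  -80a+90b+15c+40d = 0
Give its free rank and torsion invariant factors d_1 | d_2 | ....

rank_ℚ(R)=4; free=4−4=0
SNF(R) diag = [5, 5, 5, 15] → torsion [5, 5, 5, 15]

Answer: M ≅ ℤ/5 ⊕ ℤ/5 ⊕ ℤ/5 ⊕ ℤ/15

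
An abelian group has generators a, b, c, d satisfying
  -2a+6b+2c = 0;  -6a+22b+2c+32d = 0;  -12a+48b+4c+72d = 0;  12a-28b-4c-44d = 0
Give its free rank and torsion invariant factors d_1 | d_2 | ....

Answer: M ≅ ℤ/2 ⊕ ℤ/4 ⊕ ℤ/4 ⊕ ℤ/12

Derivation:
rank_ℚ(R)=4; free=4−4=0
SNF(R) diag = [2, 4, 4, 12] → torsion [2, 4, 4, 12]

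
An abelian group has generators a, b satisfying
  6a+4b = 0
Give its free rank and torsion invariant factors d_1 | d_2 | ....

rank_ℚ(R)=1; free=2−1=1
SNF(R) diag = [2] → torsion [2]

Answer: M ≅ ℤ^1 ⊕ ℤ/2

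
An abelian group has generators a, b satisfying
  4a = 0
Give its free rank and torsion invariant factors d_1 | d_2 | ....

Answer: M ≅ ℤ^1 ⊕ ℤ/4

Derivation:
rank_ℚ(R)=1; free=2−1=1
SNF(R) diag = [4] → torsion [4]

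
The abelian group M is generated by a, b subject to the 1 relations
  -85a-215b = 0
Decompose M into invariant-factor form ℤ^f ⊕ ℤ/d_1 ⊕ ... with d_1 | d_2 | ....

rank_ℚ(R)=1; free=2−1=1
SNF(R) diag = [5] → torsion [5]

Answer: M ≅ ℤ^1 ⊕ ℤ/5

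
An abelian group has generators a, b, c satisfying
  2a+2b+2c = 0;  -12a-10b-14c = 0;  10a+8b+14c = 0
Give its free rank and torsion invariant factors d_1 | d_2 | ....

rank_ℚ(R)=3; free=3−3=0
SNF(R) diag = [2, 2, 2] → torsion [2, 2, 2]

Answer: M ≅ ℤ/2 ⊕ ℤ/2 ⊕ ℤ/2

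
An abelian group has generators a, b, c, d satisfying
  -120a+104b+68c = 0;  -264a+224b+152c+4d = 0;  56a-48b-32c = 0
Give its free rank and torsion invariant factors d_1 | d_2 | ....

rank_ℚ(R)=3; free=4−3=1
SNF(R) diag = [4, 4, 8] → torsion [4, 4, 8]

Answer: M ≅ ℤ^1 ⊕ ℤ/4 ⊕ ℤ/4 ⊕ ℤ/8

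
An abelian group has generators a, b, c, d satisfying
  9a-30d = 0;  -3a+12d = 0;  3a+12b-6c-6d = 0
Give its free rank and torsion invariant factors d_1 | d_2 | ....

Answer: M ≅ ℤ^1 ⊕ ℤ/3 ⊕ ℤ/6 ⊕ ℤ/6

Derivation:
rank_ℚ(R)=3; free=4−3=1
SNF(R) diag = [3, 6, 6] → torsion [3, 6, 6]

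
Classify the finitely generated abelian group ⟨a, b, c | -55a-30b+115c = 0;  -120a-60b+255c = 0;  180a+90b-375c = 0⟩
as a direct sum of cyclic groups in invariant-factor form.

rank_ℚ(R)=3; free=3−3=0
SNF(R) diag = [5, 15, 30] → torsion [5, 15, 30]

Answer: M ≅ ℤ/5 ⊕ ℤ/15 ⊕ ℤ/30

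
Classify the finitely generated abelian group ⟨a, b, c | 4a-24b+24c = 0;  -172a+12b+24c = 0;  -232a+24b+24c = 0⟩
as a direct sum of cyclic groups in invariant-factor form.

rank_ℚ(R)=3; free=3−3=0
SNF(R) diag = [4, 12, 24] → torsion [4, 12, 24]

Answer: M ≅ ℤ/4 ⊕ ℤ/12 ⊕ ℤ/24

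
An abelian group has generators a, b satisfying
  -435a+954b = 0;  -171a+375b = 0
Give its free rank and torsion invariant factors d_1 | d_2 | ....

Answer: M ≅ ℤ/3 ⊕ ℤ/3

Derivation:
rank_ℚ(R)=2; free=2−2=0
SNF(R) diag = [3, 3] → torsion [3, 3]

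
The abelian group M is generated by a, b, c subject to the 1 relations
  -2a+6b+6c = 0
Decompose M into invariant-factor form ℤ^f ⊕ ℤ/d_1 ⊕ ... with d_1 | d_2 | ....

rank_ℚ(R)=1; free=3−1=2
SNF(R) diag = [2] → torsion [2]

Answer: M ≅ ℤ^2 ⊕ ℤ/2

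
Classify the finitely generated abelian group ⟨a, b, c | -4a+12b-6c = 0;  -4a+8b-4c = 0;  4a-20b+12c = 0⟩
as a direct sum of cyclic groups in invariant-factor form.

rank_ℚ(R)=3; free=3−3=0
SNF(R) diag = [2, 4, 4] → torsion [2, 4, 4]

Answer: M ≅ ℤ/2 ⊕ ℤ/4 ⊕ ℤ/4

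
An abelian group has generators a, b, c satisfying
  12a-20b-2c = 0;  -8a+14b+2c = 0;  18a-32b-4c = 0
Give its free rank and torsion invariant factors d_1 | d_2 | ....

rank_ℚ(R)=3; free=3−3=0
SNF(R) diag = [2, 2, 2] → torsion [2, 2, 2]

Answer: M ≅ ℤ/2 ⊕ ℤ/2 ⊕ ℤ/2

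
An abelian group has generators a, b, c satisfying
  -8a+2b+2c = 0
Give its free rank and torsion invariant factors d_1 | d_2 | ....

rank_ℚ(R)=1; free=3−1=2
SNF(R) diag = [2] → torsion [2]

Answer: M ≅ ℤ^2 ⊕ ℤ/2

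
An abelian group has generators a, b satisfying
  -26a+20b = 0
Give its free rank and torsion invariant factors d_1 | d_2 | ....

rank_ℚ(R)=1; free=2−1=1
SNF(R) diag = [2] → torsion [2]

Answer: M ≅ ℤ^1 ⊕ ℤ/2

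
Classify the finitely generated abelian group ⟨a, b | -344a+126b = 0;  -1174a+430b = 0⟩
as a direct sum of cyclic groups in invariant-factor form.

Answer: M ≅ ℤ/2 ⊕ ℤ/2

Derivation:
rank_ℚ(R)=2; free=2−2=0
SNF(R) diag = [2, 2] → torsion [2, 2]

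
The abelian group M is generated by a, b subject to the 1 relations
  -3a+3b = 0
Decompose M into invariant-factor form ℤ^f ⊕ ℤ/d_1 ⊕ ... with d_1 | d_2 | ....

rank_ℚ(R)=1; free=2−1=1
SNF(R) diag = [3] → torsion [3]

Answer: M ≅ ℤ^1 ⊕ ℤ/3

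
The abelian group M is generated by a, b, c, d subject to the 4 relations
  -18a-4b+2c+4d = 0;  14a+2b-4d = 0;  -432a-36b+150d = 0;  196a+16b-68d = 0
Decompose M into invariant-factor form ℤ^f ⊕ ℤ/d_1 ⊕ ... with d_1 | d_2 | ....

rank_ℚ(R)=4; free=4−4=0
SNF(R) diag = [2, 2, 6, 12] → torsion [2, 2, 6, 12]

Answer: M ≅ ℤ/2 ⊕ ℤ/2 ⊕ ℤ/6 ⊕ ℤ/12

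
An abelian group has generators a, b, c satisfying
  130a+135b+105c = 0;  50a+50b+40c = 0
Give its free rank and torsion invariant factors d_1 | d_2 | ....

rank_ℚ(R)=2; free=3−2=1
SNF(R) diag = [5, 10] → torsion [5, 10]

Answer: M ≅ ℤ^1 ⊕ ℤ/5 ⊕ ℤ/10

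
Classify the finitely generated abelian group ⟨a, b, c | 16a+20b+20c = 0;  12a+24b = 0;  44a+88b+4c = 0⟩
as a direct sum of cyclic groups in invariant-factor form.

rank_ℚ(R)=3; free=3−3=0
SNF(R) diag = [4, 12, 12] → torsion [4, 12, 12]

Answer: M ≅ ℤ/4 ⊕ ℤ/12 ⊕ ℤ/12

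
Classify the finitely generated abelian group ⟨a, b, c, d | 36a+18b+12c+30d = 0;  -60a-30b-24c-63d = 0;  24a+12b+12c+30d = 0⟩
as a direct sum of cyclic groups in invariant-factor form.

rank_ℚ(R)=3; free=4−3=1
SNF(R) diag = [3, 6, 12] → torsion [3, 6, 12]

Answer: M ≅ ℤ^1 ⊕ ℤ/3 ⊕ ℤ/6 ⊕ ℤ/12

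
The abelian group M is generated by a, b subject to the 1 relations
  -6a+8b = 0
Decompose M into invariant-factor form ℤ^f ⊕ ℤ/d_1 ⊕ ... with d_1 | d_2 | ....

rank_ℚ(R)=1; free=2−1=1
SNF(R) diag = [2] → torsion [2]

Answer: M ≅ ℤ^1 ⊕ ℤ/2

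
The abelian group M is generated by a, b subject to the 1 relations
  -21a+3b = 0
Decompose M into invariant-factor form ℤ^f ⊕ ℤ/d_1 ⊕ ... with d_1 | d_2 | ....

rank_ℚ(R)=1; free=2−1=1
SNF(R) diag = [3] → torsion [3]

Answer: M ≅ ℤ^1 ⊕ ℤ/3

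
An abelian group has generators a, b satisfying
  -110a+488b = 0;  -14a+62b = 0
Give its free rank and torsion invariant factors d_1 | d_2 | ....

rank_ℚ(R)=2; free=2−2=0
SNF(R) diag = [2, 6] → torsion [2, 6]

Answer: M ≅ ℤ/2 ⊕ ℤ/6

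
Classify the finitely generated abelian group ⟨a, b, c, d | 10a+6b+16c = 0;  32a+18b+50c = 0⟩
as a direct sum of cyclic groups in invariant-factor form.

Answer: M ≅ ℤ^2 ⊕ ℤ/2 ⊕ ℤ/6

Derivation:
rank_ℚ(R)=2; free=4−2=2
SNF(R) diag = [2, 6] → torsion [2, 6]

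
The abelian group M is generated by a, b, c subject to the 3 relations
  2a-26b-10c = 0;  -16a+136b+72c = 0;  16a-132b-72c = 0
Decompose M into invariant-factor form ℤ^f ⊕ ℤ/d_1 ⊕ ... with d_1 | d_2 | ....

rank_ℚ(R)=3; free=3−3=0
SNF(R) diag = [2, 4, 8] → torsion [2, 4, 8]

Answer: M ≅ ℤ/2 ⊕ ℤ/4 ⊕ ℤ/8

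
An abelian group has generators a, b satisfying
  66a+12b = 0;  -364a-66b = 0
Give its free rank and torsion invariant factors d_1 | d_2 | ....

rank_ℚ(R)=2; free=2−2=0
SNF(R) diag = [2, 6] → torsion [2, 6]

Answer: M ≅ ℤ/2 ⊕ ℤ/6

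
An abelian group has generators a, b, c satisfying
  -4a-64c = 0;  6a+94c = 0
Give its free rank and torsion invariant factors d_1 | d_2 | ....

Answer: M ≅ ℤ^1 ⊕ ℤ/2 ⊕ ℤ/4

Derivation:
rank_ℚ(R)=2; free=3−2=1
SNF(R) diag = [2, 4] → torsion [2, 4]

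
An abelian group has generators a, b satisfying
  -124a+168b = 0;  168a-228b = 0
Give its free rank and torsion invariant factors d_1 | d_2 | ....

Answer: M ≅ ℤ/4 ⊕ ℤ/12

Derivation:
rank_ℚ(R)=2; free=2−2=0
SNF(R) diag = [4, 12] → torsion [4, 12]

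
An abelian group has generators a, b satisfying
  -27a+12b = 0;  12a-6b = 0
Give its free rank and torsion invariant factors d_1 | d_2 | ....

Answer: M ≅ ℤ/3 ⊕ ℤ/6

Derivation:
rank_ℚ(R)=2; free=2−2=0
SNF(R) diag = [3, 6] → torsion [3, 6]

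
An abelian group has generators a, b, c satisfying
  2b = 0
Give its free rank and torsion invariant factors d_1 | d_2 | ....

rank_ℚ(R)=1; free=3−1=2
SNF(R) diag = [2] → torsion [2]

Answer: M ≅ ℤ^2 ⊕ ℤ/2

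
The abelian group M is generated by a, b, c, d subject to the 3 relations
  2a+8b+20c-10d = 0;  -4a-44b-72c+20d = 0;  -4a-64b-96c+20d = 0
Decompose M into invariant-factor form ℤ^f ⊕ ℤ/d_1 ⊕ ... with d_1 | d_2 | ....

Answer: M ≅ ℤ^1 ⊕ ℤ/2 ⊕ ℤ/4 ⊕ ℤ/8

Derivation:
rank_ℚ(R)=3; free=4−3=1
SNF(R) diag = [2, 4, 8] → torsion [2, 4, 8]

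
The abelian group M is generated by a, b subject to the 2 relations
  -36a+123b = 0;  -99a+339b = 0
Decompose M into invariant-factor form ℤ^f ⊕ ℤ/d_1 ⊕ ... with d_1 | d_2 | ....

Answer: M ≅ ℤ/3 ⊕ ℤ/9

Derivation:
rank_ℚ(R)=2; free=2−2=0
SNF(R) diag = [3, 9] → torsion [3, 9]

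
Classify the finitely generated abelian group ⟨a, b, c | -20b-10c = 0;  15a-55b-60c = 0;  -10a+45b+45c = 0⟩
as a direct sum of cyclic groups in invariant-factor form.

rank_ℚ(R)=3; free=3−3=0
SNF(R) diag = [5, 5, 10] → torsion [5, 5, 10]

Answer: M ≅ ℤ/5 ⊕ ℤ/5 ⊕ ℤ/10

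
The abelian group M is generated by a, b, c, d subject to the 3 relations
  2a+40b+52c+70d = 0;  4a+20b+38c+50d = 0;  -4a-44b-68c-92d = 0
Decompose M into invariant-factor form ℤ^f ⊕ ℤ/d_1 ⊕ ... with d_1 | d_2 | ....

Answer: M ≅ ℤ^1 ⊕ ℤ/2 ⊕ ℤ/6 ⊕ ℤ/12

Derivation:
rank_ℚ(R)=3; free=4−3=1
SNF(R) diag = [2, 6, 12] → torsion [2, 6, 12]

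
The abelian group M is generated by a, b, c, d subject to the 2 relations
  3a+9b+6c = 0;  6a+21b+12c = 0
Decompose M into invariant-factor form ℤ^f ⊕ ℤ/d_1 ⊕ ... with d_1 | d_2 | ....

Answer: M ≅ ℤ^2 ⊕ ℤ/3 ⊕ ℤ/3

Derivation:
rank_ℚ(R)=2; free=4−2=2
SNF(R) diag = [3, 3] → torsion [3, 3]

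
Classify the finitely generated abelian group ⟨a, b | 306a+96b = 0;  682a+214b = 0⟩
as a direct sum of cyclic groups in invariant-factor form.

rank_ℚ(R)=2; free=2−2=0
SNF(R) diag = [2, 6] → torsion [2, 6]

Answer: M ≅ ℤ/2 ⊕ ℤ/6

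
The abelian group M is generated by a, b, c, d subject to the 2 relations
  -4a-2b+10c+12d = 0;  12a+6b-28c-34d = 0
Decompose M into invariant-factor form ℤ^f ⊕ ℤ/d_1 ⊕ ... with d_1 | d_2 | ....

Answer: M ≅ ℤ^2 ⊕ ℤ/2 ⊕ ℤ/2

Derivation:
rank_ℚ(R)=2; free=4−2=2
SNF(R) diag = [2, 2] → torsion [2, 2]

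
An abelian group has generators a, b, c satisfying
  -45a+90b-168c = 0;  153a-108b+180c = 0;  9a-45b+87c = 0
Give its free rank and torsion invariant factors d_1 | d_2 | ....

rank_ℚ(R)=3; free=3−3=0
SNF(R) diag = [3, 9, 18] → torsion [3, 9, 18]

Answer: M ≅ ℤ/3 ⊕ ℤ/9 ⊕ ℤ/18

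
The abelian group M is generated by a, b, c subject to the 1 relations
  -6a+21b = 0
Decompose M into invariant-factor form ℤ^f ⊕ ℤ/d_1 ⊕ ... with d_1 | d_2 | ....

rank_ℚ(R)=1; free=3−1=2
SNF(R) diag = [3] → torsion [3]

Answer: M ≅ ℤ^2 ⊕ ℤ/3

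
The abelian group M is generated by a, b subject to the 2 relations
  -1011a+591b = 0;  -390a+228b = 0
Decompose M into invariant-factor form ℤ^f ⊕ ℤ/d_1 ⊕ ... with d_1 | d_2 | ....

rank_ℚ(R)=2; free=2−2=0
SNF(R) diag = [3, 6] → torsion [3, 6]

Answer: M ≅ ℤ/3 ⊕ ℤ/6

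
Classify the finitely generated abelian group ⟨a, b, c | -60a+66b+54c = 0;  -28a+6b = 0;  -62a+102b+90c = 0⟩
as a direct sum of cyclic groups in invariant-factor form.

rank_ℚ(R)=3; free=3−3=0
SNF(R) diag = [2, 6, 18] → torsion [2, 6, 18]

Answer: M ≅ ℤ/2 ⊕ ℤ/6 ⊕ ℤ/18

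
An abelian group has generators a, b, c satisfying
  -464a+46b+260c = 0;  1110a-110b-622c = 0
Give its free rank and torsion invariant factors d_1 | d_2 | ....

Answer: M ≅ ℤ^1 ⊕ ℤ/2 ⊕ ℤ/2

Derivation:
rank_ℚ(R)=2; free=3−2=1
SNF(R) diag = [2, 2] → torsion [2, 2]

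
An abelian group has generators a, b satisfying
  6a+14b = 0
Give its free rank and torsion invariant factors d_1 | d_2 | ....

rank_ℚ(R)=1; free=2−1=1
SNF(R) diag = [2] → torsion [2]

Answer: M ≅ ℤ^1 ⊕ ℤ/2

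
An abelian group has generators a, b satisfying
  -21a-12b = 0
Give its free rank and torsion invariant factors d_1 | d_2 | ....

Answer: M ≅ ℤ^1 ⊕ ℤ/3

Derivation:
rank_ℚ(R)=1; free=2−1=1
SNF(R) diag = [3] → torsion [3]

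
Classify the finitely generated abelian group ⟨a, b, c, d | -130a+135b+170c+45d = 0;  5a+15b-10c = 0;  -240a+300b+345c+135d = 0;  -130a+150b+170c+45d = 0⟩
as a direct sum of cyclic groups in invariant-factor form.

rank_ℚ(R)=4; free=4−4=0
SNF(R) diag = [5, 15, 45, 135] → torsion [5, 15, 45, 135]

Answer: M ≅ ℤ/5 ⊕ ℤ/15 ⊕ ℤ/45 ⊕ ℤ/135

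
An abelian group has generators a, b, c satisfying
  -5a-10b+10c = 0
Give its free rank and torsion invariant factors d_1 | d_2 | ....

Answer: M ≅ ℤ^2 ⊕ ℤ/5

Derivation:
rank_ℚ(R)=1; free=3−1=2
SNF(R) diag = [5] → torsion [5]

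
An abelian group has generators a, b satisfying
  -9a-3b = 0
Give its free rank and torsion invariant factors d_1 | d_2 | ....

rank_ℚ(R)=1; free=2−1=1
SNF(R) diag = [3] → torsion [3]

Answer: M ≅ ℤ^1 ⊕ ℤ/3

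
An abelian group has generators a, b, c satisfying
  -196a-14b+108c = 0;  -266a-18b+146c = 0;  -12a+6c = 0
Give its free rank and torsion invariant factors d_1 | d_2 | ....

Answer: M ≅ ℤ/2 ⊕ ℤ/2 ⊕ ℤ/6

Derivation:
rank_ℚ(R)=3; free=3−3=0
SNF(R) diag = [2, 2, 6] → torsion [2, 2, 6]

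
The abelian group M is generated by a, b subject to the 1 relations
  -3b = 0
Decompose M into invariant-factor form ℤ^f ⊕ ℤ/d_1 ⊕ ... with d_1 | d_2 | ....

Answer: M ≅ ℤ^1 ⊕ ℤ/3

Derivation:
rank_ℚ(R)=1; free=2−1=1
SNF(R) diag = [3] → torsion [3]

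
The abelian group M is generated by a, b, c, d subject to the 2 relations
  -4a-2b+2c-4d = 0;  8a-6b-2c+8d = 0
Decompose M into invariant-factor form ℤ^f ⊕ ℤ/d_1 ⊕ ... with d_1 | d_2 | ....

Answer: M ≅ ℤ^2 ⊕ ℤ/2 ⊕ ℤ/4

Derivation:
rank_ℚ(R)=2; free=4−2=2
SNF(R) diag = [2, 4] → torsion [2, 4]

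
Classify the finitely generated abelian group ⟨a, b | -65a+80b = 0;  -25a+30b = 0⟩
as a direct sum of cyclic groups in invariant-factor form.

Answer: M ≅ ℤ/5 ⊕ ℤ/10

Derivation:
rank_ℚ(R)=2; free=2−2=0
SNF(R) diag = [5, 10] → torsion [5, 10]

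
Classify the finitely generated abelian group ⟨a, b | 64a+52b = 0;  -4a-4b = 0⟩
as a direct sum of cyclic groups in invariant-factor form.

rank_ℚ(R)=2; free=2−2=0
SNF(R) diag = [4, 12] → torsion [4, 12]

Answer: M ≅ ℤ/4 ⊕ ℤ/12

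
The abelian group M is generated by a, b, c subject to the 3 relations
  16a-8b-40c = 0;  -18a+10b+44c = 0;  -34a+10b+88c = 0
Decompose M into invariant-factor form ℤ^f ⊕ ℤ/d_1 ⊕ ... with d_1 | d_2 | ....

Answer: M ≅ ℤ/2 ⊕ ℤ/4 ⊕ ℤ/8

Derivation:
rank_ℚ(R)=3; free=3−3=0
SNF(R) diag = [2, 4, 8] → torsion [2, 4, 8]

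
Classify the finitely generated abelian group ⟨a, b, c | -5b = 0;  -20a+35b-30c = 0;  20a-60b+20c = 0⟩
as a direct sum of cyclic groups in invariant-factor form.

Answer: M ≅ ℤ/5 ⊕ ℤ/10 ⊕ ℤ/20

Derivation:
rank_ℚ(R)=3; free=3−3=0
SNF(R) diag = [5, 10, 20] → torsion [5, 10, 20]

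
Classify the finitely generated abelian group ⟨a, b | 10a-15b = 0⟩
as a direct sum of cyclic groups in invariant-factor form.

Answer: M ≅ ℤ^1 ⊕ ℤ/5

Derivation:
rank_ℚ(R)=1; free=2−1=1
SNF(R) diag = [5] → torsion [5]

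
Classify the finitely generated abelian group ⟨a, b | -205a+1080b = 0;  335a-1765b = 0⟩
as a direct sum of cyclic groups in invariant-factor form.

Answer: M ≅ ℤ/5 ⊕ ℤ/5

Derivation:
rank_ℚ(R)=2; free=2−2=0
SNF(R) diag = [5, 5] → torsion [5, 5]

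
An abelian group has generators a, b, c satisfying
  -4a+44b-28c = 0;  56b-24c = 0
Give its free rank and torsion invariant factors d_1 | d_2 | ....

rank_ℚ(R)=2; free=3−2=1
SNF(R) diag = [4, 8] → torsion [4, 8]

Answer: M ≅ ℤ^1 ⊕ ℤ/4 ⊕ ℤ/8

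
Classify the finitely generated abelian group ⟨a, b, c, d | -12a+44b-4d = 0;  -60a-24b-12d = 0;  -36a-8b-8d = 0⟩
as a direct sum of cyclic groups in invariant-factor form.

Answer: M ≅ ℤ^1 ⊕ ℤ/4 ⊕ ℤ/12 ⊕ ℤ/36

Derivation:
rank_ℚ(R)=3; free=4−3=1
SNF(R) diag = [4, 12, 36] → torsion [4, 12, 36]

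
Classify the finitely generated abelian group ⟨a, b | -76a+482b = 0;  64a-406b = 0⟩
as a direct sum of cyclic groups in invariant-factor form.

rank_ℚ(R)=2; free=2−2=0
SNF(R) diag = [2, 4] → torsion [2, 4]

Answer: M ≅ ℤ/2 ⊕ ℤ/4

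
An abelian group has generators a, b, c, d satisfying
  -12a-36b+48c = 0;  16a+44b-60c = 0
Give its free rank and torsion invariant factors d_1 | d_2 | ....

Answer: M ≅ ℤ^2 ⊕ ℤ/4 ⊕ ℤ/12

Derivation:
rank_ℚ(R)=2; free=4−2=2
SNF(R) diag = [4, 12] → torsion [4, 12]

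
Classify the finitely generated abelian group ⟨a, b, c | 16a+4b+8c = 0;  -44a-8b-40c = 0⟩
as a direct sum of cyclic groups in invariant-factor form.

rank_ℚ(R)=2; free=3−2=1
SNF(R) diag = [4, 12] → torsion [4, 12]

Answer: M ≅ ℤ^1 ⊕ ℤ/4 ⊕ ℤ/12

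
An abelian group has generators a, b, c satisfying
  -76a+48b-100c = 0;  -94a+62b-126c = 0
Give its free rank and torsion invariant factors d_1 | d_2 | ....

rank_ℚ(R)=2; free=3−2=1
SNF(R) diag = [2, 4] → torsion [2, 4]

Answer: M ≅ ℤ^1 ⊕ ℤ/2 ⊕ ℤ/4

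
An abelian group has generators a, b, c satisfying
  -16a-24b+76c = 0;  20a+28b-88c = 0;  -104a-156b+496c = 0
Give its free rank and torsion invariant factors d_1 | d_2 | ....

Answer: M ≅ ℤ/4 ⊕ ℤ/4 ⊕ ℤ/4

Derivation:
rank_ℚ(R)=3; free=3−3=0
SNF(R) diag = [4, 4, 4] → torsion [4, 4, 4]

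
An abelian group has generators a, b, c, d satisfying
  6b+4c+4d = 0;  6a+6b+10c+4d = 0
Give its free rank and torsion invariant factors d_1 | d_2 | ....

rank_ℚ(R)=2; free=4−2=2
SNF(R) diag = [2, 6] → torsion [2, 6]

Answer: M ≅ ℤ^2 ⊕ ℤ/2 ⊕ ℤ/6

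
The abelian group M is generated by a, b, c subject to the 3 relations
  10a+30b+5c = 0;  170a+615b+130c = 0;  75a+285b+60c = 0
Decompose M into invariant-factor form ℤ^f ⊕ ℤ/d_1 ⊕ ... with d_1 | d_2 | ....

Answer: M ≅ ℤ/5 ⊕ ℤ/15 ⊕ ℤ/45

Derivation:
rank_ℚ(R)=3; free=3−3=0
SNF(R) diag = [5, 15, 45] → torsion [5, 15, 45]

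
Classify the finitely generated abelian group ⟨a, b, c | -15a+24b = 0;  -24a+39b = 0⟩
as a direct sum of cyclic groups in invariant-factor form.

Answer: M ≅ ℤ^1 ⊕ ℤ/3 ⊕ ℤ/3

Derivation:
rank_ℚ(R)=2; free=3−2=1
SNF(R) diag = [3, 3] → torsion [3, 3]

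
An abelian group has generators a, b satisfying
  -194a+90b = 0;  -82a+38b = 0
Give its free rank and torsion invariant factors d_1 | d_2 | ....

Answer: M ≅ ℤ/2 ⊕ ℤ/4

Derivation:
rank_ℚ(R)=2; free=2−2=0
SNF(R) diag = [2, 4] → torsion [2, 4]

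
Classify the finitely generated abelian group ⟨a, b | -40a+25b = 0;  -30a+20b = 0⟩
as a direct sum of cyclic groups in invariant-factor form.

Answer: M ≅ ℤ/5 ⊕ ℤ/10

Derivation:
rank_ℚ(R)=2; free=2−2=0
SNF(R) diag = [5, 10] → torsion [5, 10]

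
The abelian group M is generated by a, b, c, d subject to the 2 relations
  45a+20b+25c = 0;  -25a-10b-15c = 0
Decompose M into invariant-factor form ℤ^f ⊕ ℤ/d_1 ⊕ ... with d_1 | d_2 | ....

Answer: M ≅ ℤ^2 ⊕ ℤ/5 ⊕ ℤ/10

Derivation:
rank_ℚ(R)=2; free=4−2=2
SNF(R) diag = [5, 10] → torsion [5, 10]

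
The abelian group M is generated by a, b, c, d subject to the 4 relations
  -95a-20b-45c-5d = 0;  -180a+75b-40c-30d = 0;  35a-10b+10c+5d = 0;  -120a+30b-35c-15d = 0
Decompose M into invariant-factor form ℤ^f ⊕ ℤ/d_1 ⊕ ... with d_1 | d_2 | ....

rank_ℚ(R)=4; free=4−4=0
SNF(R) diag = [5, 5, 15, 15] → torsion [5, 5, 15, 15]

Answer: M ≅ ℤ/5 ⊕ ℤ/5 ⊕ ℤ/15 ⊕ ℤ/15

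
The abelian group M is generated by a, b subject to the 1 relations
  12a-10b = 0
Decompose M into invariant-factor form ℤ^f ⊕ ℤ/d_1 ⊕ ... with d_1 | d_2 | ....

rank_ℚ(R)=1; free=2−1=1
SNF(R) diag = [2] → torsion [2]

Answer: M ≅ ℤ^1 ⊕ ℤ/2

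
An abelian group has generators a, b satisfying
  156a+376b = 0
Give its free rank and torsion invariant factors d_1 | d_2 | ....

Answer: M ≅ ℤ^1 ⊕ ℤ/4

Derivation:
rank_ℚ(R)=1; free=2−1=1
SNF(R) diag = [4] → torsion [4]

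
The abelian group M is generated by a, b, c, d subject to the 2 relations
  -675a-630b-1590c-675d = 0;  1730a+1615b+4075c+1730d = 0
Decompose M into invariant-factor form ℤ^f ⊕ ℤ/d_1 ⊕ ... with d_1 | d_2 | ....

Answer: M ≅ ℤ^2 ⊕ ℤ/5 ⊕ ℤ/15

Derivation:
rank_ℚ(R)=2; free=4−2=2
SNF(R) diag = [5, 15] → torsion [5, 15]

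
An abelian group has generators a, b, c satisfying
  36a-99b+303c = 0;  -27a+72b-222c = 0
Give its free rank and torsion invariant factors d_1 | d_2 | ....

rank_ℚ(R)=2; free=3−2=1
SNF(R) diag = [3, 9] → torsion [3, 9]

Answer: M ≅ ℤ^1 ⊕ ℤ/3 ⊕ ℤ/9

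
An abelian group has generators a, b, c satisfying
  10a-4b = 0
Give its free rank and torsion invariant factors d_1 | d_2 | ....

rank_ℚ(R)=1; free=3−1=2
SNF(R) diag = [2] → torsion [2]

Answer: M ≅ ℤ^2 ⊕ ℤ/2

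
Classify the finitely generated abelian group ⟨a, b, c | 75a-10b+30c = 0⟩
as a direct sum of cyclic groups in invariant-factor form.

rank_ℚ(R)=1; free=3−1=2
SNF(R) diag = [5] → torsion [5]

Answer: M ≅ ℤ^2 ⊕ ℤ/5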